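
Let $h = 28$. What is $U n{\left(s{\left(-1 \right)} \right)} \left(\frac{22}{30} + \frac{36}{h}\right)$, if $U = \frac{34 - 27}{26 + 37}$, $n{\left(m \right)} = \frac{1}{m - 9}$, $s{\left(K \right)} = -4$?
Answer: $- \frac{212}{12285} \approx -0.017257$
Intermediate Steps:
$n{\left(m \right)} = \frac{1}{-9 + m}$
$U = \frac{1}{9}$ ($U = \frac{7}{63} = 7 \cdot \frac{1}{63} = \frac{1}{9} \approx 0.11111$)
$U n{\left(s{\left(-1 \right)} \right)} \left(\frac{22}{30} + \frac{36}{h}\right) = \frac{1}{9 \left(-9 - 4\right)} \left(\frac{22}{30} + \frac{36}{28}\right) = \frac{1}{9 \left(-13\right)} \left(22 \cdot \frac{1}{30} + 36 \cdot \frac{1}{28}\right) = \frac{1}{9} \left(- \frac{1}{13}\right) \left(\frac{11}{15} + \frac{9}{7}\right) = \left(- \frac{1}{117}\right) \frac{212}{105} = - \frac{212}{12285}$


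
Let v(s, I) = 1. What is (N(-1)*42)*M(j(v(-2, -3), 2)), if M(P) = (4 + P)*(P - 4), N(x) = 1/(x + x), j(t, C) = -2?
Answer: 252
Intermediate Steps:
N(x) = 1/(2*x)
M(P) = (-4 + P)*(4 + P) (M(P) = (4 + P)*(-4 + P) = (-4 + P)*(4 + P))
(N(-1)*42)*M(j(v(-2, -3), 2)) = (((½)/(-1))*42)*(-16 + (-2)²) = (((½)*(-1))*42)*(-16 + 4) = -½*42*(-12) = -21*(-12) = 252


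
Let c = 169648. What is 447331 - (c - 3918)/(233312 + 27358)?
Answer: 11660560604/26067 ≈ 4.4733e+5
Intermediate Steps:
447331 - (c - 3918)/(233312 + 27358) = 447331 - (169648 - 3918)/(233312 + 27358) = 447331 - 165730/260670 = 447331 - 1*16573/26067 = 447331 - 16573/26067 = 11660560604/26067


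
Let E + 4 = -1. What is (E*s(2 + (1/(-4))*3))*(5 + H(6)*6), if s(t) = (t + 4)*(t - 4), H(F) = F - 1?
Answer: 40425/16 ≈ 2526.6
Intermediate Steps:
E = -5 (E = -4 - 1 = -5)
H(F) = -1 + F
s(t) = (-4 + t)*(4 + t) (s(t) = (4 + t)*(-4 + t) = (-4 + t)*(4 + t))
(E*s(2 + (1/(-4))*3))*(5 + H(6)*6) = (-5*(-16 + (2 + (1/(-4))*3)²))*(5 + (-1 + 6)*6) = (-5*(-16 + (2 + (1*(-¼))*3)²))*(5 + 5*6) = (-5*(-16 + (2 - ¼*3)²))*(5 + 30) = -5*(-16 + (2 - ¾)²)*35 = -5*(-16 + (5/4)²)*35 = -5*(-16 + 25/16)*35 = -5*(-231/16)*35 = (1155/16)*35 = 40425/16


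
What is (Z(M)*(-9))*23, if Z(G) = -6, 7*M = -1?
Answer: 1242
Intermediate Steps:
M = -⅐ (M = (⅐)*(-1) = -⅐ ≈ -0.14286)
(Z(M)*(-9))*23 = -6*(-9)*23 = 54*23 = 1242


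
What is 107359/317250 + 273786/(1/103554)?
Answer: 8994556344716359/317250 ≈ 2.8352e+10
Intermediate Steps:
107359/317250 + 273786/(1/103554) = 107359*(1/317250) + 273786/(1/103554) = 107359/317250 + 273786*103554 = 107359/317250 + 28351635444 = 8994556344716359/317250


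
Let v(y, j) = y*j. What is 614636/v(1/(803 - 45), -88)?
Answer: -5294251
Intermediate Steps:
v(y, j) = j*y
614636/v(1/(803 - 45), -88) = 614636/((-88/(803 - 45))) = 614636/((-88/758)) = 614636/((-88*1/758)) = 614636/(-44/379) = 614636*(-379/44) = -5294251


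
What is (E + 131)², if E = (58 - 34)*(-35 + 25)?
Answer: 11881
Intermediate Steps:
E = -240 (E = 24*(-10) = -240)
(E + 131)² = (-240 + 131)² = (-109)² = 11881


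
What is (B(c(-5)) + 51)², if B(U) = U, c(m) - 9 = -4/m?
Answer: 92416/25 ≈ 3696.6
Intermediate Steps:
c(m) = 9 - 4/m
(B(c(-5)) + 51)² = ((9 - 4/(-5)) + 51)² = ((9 - 4*(-⅕)) + 51)² = ((9 + ⅘) + 51)² = (49/5 + 51)² = (304/5)² = 92416/25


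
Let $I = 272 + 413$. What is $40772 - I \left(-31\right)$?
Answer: $62007$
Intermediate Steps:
$I = 685$
$40772 - I \left(-31\right) = 40772 - 685 \left(-31\right) = 40772 - -21235 = 40772 + 21235 = 62007$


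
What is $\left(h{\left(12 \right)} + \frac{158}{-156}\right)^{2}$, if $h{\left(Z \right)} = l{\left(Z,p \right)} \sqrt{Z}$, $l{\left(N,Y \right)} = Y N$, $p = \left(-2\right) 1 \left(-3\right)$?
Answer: $\frac{378479713}{6084} - \frac{3792 \sqrt{3}}{13} \approx 61704.0$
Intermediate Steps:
$p = 6$ ($p = \left(-2\right) \left(-3\right) = 6$)
$l{\left(N,Y \right)} = N Y$
$h{\left(Z \right)} = 6 Z^{\frac{3}{2}}$ ($h{\left(Z \right)} = Z 6 \sqrt{Z} = 6 Z \sqrt{Z} = 6 Z^{\frac{3}{2}}$)
$\left(h{\left(12 \right)} + \frac{158}{-156}\right)^{2} = \left(6 \cdot 12^{\frac{3}{2}} + \frac{158}{-156}\right)^{2} = \left(6 \cdot 24 \sqrt{3} + 158 \left(- \frac{1}{156}\right)\right)^{2} = \left(144 \sqrt{3} - \frac{79}{78}\right)^{2} = \left(- \frac{79}{78} + 144 \sqrt{3}\right)^{2}$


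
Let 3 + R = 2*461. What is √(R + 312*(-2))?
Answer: √295 ≈ 17.176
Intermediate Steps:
R = 919 (R = -3 + 2*461 = -3 + 922 = 919)
√(R + 312*(-2)) = √(919 + 312*(-2)) = √(919 - 624) = √295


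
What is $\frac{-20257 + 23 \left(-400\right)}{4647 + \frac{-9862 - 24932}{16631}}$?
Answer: $- \frac{163299789}{25749821} \approx -6.3418$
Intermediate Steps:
$\frac{-20257 + 23 \left(-400\right)}{4647 + \frac{-9862 - 24932}{16631}} = \frac{-20257 - 9200}{4647 + \left(-9862 - 24932\right) \frac{1}{16631}} = - \frac{29457}{4647 - \frac{34794}{16631}} = - \frac{29457}{\frac{77249463}{16631}} = \left(-29457\right) \frac{16631}{77249463} = - \frac{163299789}{25749821}$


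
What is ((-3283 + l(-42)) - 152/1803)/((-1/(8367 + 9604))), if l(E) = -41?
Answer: 107706025604/1803 ≈ 5.9737e+7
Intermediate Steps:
((-3283 + l(-42)) - 152/1803)/((-1/(8367 + 9604))) = ((-3283 - 41) - 152/1803)/((-1/(8367 + 9604))) = (-3324 - 152*1/1803)/((-1/17971)) = (-3324 - 152/1803)/((-1*1/17971)) = -5993324/(1803*(-1/17971)) = -5993324/1803*(-17971) = 107706025604/1803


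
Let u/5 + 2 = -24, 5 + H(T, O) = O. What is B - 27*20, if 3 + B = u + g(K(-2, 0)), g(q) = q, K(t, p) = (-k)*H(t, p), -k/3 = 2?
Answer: -703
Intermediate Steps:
k = -6 (k = -3*2 = -6)
H(T, O) = -5 + O
K(t, p) = -30 + 6*p (K(t, p) = (-1*(-6))*(-5 + p) = 6*(-5 + p) = -30 + 6*p)
u = -130 (u = -10 + 5*(-24) = -10 - 120 = -130)
B = -163 (B = -3 + (-130 + (-30 + 6*0)) = -3 + (-130 + (-30 + 0)) = -3 + (-130 - 30) = -3 - 160 = -163)
B - 27*20 = -163 - 27*20 = -163 - 540 = -703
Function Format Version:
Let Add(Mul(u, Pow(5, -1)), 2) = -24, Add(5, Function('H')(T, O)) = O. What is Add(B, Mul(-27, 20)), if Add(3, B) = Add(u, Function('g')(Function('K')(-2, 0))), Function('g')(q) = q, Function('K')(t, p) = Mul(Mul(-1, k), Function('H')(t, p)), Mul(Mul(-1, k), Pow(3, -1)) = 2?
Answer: -703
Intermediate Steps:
k = -6 (k = Mul(-3, 2) = -6)
Function('H')(T, O) = Add(-5, O)
Function('K')(t, p) = Add(-30, Mul(6, p)) (Function('K')(t, p) = Mul(Mul(-1, -6), Add(-5, p)) = Mul(6, Add(-5, p)) = Add(-30, Mul(6, p)))
u = -130 (u = Add(-10, Mul(5, -24)) = Add(-10, -120) = -130)
B = -163 (B = Add(-3, Add(-130, Add(-30, Mul(6, 0)))) = Add(-3, Add(-130, Add(-30, 0))) = Add(-3, Add(-130, -30)) = Add(-3, -160) = -163)
Add(B, Mul(-27, 20)) = Add(-163, Mul(-27, 20)) = Add(-163, -540) = -703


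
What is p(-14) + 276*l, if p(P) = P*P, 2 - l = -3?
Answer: 1576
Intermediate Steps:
l = 5 (l = 2 - 1*(-3) = 2 + 3 = 5)
p(P) = P²
p(-14) + 276*l = (-14)² + 276*5 = 196 + 1380 = 1576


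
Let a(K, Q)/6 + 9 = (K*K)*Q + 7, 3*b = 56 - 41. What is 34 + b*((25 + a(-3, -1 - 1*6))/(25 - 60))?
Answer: 603/7 ≈ 86.143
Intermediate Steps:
b = 5 (b = (56 - 41)/3 = (⅓)*15 = 5)
a(K, Q) = -12 + 6*Q*K² (a(K, Q) = -54 + 6*((K*K)*Q + 7) = -54 + 6*(K²*Q + 7) = -54 + 6*(Q*K² + 7) = -54 + 6*(7 + Q*K²) = -54 + (42 + 6*Q*K²) = -12 + 6*Q*K²)
34 + b*((25 + a(-3, -1 - 1*6))/(25 - 60)) = 34 + 5*((25 + (-12 + 6*(-1 - 1*6)*(-3)²))/(25 - 60)) = 34 + 5*((25 + (-12 + 6*(-1 - 6)*9))/(-35)) = 34 + 5*((25 + (-12 + 6*(-7)*9))*(-1/35)) = 34 + 5*((25 + (-12 - 378))*(-1/35)) = 34 + 5*((25 - 390)*(-1/35)) = 34 + 5*(-365*(-1/35)) = 34 + 5*(73/7) = 34 + 365/7 = 603/7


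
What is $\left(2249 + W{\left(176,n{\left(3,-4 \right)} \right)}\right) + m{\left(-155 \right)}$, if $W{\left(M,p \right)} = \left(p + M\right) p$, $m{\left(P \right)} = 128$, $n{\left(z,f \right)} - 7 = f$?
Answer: $2914$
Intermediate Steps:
$n{\left(z,f \right)} = 7 + f$
$W{\left(M,p \right)} = p \left(M + p\right)$ ($W{\left(M,p \right)} = \left(M + p\right) p = p \left(M + p\right)$)
$\left(2249 + W{\left(176,n{\left(3,-4 \right)} \right)}\right) + m{\left(-155 \right)} = \left(2249 + \left(7 - 4\right) \left(176 + \left(7 - 4\right)\right)\right) + 128 = \left(2249 + 3 \left(176 + 3\right)\right) + 128 = \left(2249 + 3 \cdot 179\right) + 128 = \left(2249 + 537\right) + 128 = 2786 + 128 = 2914$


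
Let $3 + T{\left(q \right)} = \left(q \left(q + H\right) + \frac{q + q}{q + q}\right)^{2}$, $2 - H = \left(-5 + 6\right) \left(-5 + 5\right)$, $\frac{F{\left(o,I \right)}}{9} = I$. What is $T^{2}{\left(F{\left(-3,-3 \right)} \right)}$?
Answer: $208824322729$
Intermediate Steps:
$F{\left(o,I \right)} = 9 I$
$H = 2$ ($H = 2 - \left(-5 + 6\right) \left(-5 + 5\right) = 2 - 1 \cdot 0 = 2 - 0 = 2 + 0 = 2$)
$T{\left(q \right)} = -3 + \left(1 + q \left(2 + q\right)\right)^{2}$ ($T{\left(q \right)} = -3 + \left(q \left(q + 2\right) + \frac{q + q}{q + q}\right)^{2} = -3 + \left(q \left(2 + q\right) + \frac{2 q}{2 q}\right)^{2} = -3 + \left(q \left(2 + q\right) + 2 q \frac{1}{2 q}\right)^{2} = -3 + \left(q \left(2 + q\right) + 1\right)^{2} = -3 + \left(1 + q \left(2 + q\right)\right)^{2}$)
$T^{2}{\left(F{\left(-3,-3 \right)} \right)} = \left(-3 + \left(1 + \left(9 \left(-3\right)\right)^{2} + 2 \cdot 9 \left(-3\right)\right)^{2}\right)^{2} = \left(-3 + \left(1 + \left(-27\right)^{2} + 2 \left(-27\right)\right)^{2}\right)^{2} = \left(-3 + \left(1 + 729 - 54\right)^{2}\right)^{2} = \left(-3 + 676^{2}\right)^{2} = \left(-3 + 456976\right)^{2} = 456973^{2} = 208824322729$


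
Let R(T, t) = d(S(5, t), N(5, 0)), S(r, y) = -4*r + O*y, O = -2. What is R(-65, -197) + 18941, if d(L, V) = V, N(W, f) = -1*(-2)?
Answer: 18943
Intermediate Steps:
S(r, y) = -4*r - 2*y
N(W, f) = 2
R(T, t) = 2
R(-65, -197) + 18941 = 2 + 18941 = 18943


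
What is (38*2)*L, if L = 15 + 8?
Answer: 1748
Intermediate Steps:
L = 23
(38*2)*L = (38*2)*23 = 76*23 = 1748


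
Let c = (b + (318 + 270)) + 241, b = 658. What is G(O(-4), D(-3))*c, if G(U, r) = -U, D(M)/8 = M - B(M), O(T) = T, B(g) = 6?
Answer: 5948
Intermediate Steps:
D(M) = -48 + 8*M (D(M) = 8*(M - 1*6) = 8*(M - 6) = 8*(-6 + M) = -48 + 8*M)
c = 1487 (c = (658 + (318 + 270)) + 241 = (658 + 588) + 241 = 1246 + 241 = 1487)
G(O(-4), D(-3))*c = -1*(-4)*1487 = 4*1487 = 5948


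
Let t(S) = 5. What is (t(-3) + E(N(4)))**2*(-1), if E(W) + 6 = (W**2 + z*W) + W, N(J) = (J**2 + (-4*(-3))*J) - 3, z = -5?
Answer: -12082576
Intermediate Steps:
N(J) = -3 + J**2 + 12*J (N(J) = (J**2 + 12*J) - 3 = -3 + J**2 + 12*J)
E(W) = -6 + W**2 - 4*W (E(W) = -6 + ((W**2 - 5*W) + W) = -6 + (W**2 - 4*W) = -6 + W**2 - 4*W)
(t(-3) + E(N(4)))**2*(-1) = (5 + (-6 + (-3 + 4**2 + 12*4)**2 - 4*(-3 + 4**2 + 12*4)))**2*(-1) = (5 + (-6 + (-3 + 16 + 48)**2 - 4*(-3 + 16 + 48)))**2*(-1) = (5 + (-6 + 61**2 - 4*61))**2*(-1) = (5 + (-6 + 3721 - 244))**2*(-1) = (5 + 3471)**2*(-1) = 3476**2*(-1) = 12082576*(-1) = -12082576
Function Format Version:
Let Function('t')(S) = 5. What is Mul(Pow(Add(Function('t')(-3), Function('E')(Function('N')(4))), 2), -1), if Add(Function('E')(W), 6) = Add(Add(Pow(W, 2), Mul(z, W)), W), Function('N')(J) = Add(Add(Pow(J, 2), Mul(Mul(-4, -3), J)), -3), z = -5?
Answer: -12082576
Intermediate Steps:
Function('N')(J) = Add(-3, Pow(J, 2), Mul(12, J)) (Function('N')(J) = Add(Add(Pow(J, 2), Mul(12, J)), -3) = Add(-3, Pow(J, 2), Mul(12, J)))
Function('E')(W) = Add(-6, Pow(W, 2), Mul(-4, W)) (Function('E')(W) = Add(-6, Add(Add(Pow(W, 2), Mul(-5, W)), W)) = Add(-6, Add(Pow(W, 2), Mul(-4, W))) = Add(-6, Pow(W, 2), Mul(-4, W)))
Mul(Pow(Add(Function('t')(-3), Function('E')(Function('N')(4))), 2), -1) = Mul(Pow(Add(5, Add(-6, Pow(Add(-3, Pow(4, 2), Mul(12, 4)), 2), Mul(-4, Add(-3, Pow(4, 2), Mul(12, 4))))), 2), -1) = Mul(Pow(Add(5, Add(-6, Pow(Add(-3, 16, 48), 2), Mul(-4, Add(-3, 16, 48)))), 2), -1) = Mul(Pow(Add(5, Add(-6, Pow(61, 2), Mul(-4, 61))), 2), -1) = Mul(Pow(Add(5, Add(-6, 3721, -244)), 2), -1) = Mul(Pow(Add(5, 3471), 2), -1) = Mul(Pow(3476, 2), -1) = Mul(12082576, -1) = -12082576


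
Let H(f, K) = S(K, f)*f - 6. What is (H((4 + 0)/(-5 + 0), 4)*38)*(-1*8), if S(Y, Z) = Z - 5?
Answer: 10336/25 ≈ 413.44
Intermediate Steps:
S(Y, Z) = -5 + Z
H(f, K) = -6 + f*(-5 + f) (H(f, K) = (-5 + f)*f - 6 = f*(-5 + f) - 6 = -6 + f*(-5 + f))
(H((4 + 0)/(-5 + 0), 4)*38)*(-1*8) = ((-6 + ((4 + 0)/(-5 + 0))*(-5 + (4 + 0)/(-5 + 0)))*38)*(-1*8) = ((-6 + (4/(-5))*(-5 + 4/(-5)))*38)*(-8) = ((-6 + (4*(-⅕))*(-5 + 4*(-⅕)))*38)*(-8) = ((-6 - 4*(-5 - ⅘)/5)*38)*(-8) = ((-6 - ⅘*(-29/5))*38)*(-8) = ((-6 + 116/25)*38)*(-8) = -34/25*38*(-8) = -1292/25*(-8) = 10336/25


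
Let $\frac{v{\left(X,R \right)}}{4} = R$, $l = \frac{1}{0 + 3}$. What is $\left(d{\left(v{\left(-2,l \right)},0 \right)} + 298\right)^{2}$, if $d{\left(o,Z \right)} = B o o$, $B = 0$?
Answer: $88804$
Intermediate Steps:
$l = \frac{1}{3} \approx 0.33333$
$v{\left(X,R \right)} = 4 R$
$d{\left(o,Z \right)} = 0$ ($d{\left(o,Z \right)} = 0 o o = 0 o = 0$)
$\left(d{\left(v{\left(-2,l \right)},0 \right)} + 298\right)^{2} = \left(0 + 298\right)^{2} = 298^{2} = 88804$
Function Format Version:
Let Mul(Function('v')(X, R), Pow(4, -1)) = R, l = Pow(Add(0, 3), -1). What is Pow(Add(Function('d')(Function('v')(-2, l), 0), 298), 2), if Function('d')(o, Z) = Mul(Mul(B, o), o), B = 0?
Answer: 88804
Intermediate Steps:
l = Rational(1, 3) (l = Pow(3, -1) = Rational(1, 3) ≈ 0.33333)
Function('v')(X, R) = Mul(4, R)
Function('d')(o, Z) = 0 (Function('d')(o, Z) = Mul(Mul(0, o), o) = Mul(0, o) = 0)
Pow(Add(Function('d')(Function('v')(-2, l), 0), 298), 2) = Pow(Add(0, 298), 2) = Pow(298, 2) = 88804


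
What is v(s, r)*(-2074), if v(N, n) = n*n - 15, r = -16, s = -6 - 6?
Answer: -499834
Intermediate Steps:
s = -12
v(N, n) = -15 + n**2 (v(N, n) = n**2 - 15 = -15 + n**2)
v(s, r)*(-2074) = (-15 + (-16)**2)*(-2074) = (-15 + 256)*(-2074) = 241*(-2074) = -499834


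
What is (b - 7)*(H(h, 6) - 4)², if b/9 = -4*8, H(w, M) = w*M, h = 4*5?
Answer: -3969520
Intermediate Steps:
h = 20
H(w, M) = M*w
b = -288 (b = 9*(-4*8) = 9*(-32) = -288)
(b - 7)*(H(h, 6) - 4)² = (-288 - 7)*(6*20 - 4)² = -295*(120 - 4)² = -295*116² = -295*13456 = -3969520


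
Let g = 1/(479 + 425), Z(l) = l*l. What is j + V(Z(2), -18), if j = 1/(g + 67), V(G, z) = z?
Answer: -1089338/60569 ≈ -17.985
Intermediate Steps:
Z(l) = l**2
g = 1/904 ≈ 0.0011062
j = 904/60569 (j = 1/(1/904 + 67) = 1/(60569/904) = 904/60569 ≈ 0.014925)
j + V(Z(2), -18) = 904/60569 - 18 = -1089338/60569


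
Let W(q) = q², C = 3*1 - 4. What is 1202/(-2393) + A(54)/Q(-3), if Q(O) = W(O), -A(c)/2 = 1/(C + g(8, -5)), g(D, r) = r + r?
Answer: -114212/236907 ≈ -0.48210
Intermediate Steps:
g(D, r) = 2*r
C = -1 (C = 3 - 4 = -1)
A(c) = 2/11 (A(c) = -2/(-1 + 2*(-5)) = -2/(-1 - 10) = -2/(-11) = -2*(-1/11) = 2/11)
Q(O) = O²
1202/(-2393) + A(54)/Q(-3) = 1202/(-2393) + 2/(11*((-3)²)) = 1202*(-1/2393) + (2/11)/9 = -1202/2393 + (2/11)*(⅑) = -1202/2393 + 2/99 = -114212/236907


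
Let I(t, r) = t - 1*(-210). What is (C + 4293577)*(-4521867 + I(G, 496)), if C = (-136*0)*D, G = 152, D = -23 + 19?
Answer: -19413429873385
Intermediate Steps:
D = -4
I(t, r) = 210 + t (I(t, r) = t + 210 = 210 + t)
C = 0 (C = -136*0*(-4) = 0*(-4) = 0)
(C + 4293577)*(-4521867 + I(G, 496)) = (0 + 4293577)*(-4521867 + (210 + 152)) = 4293577*(-4521867 + 362) = 4293577*(-4521505) = -19413429873385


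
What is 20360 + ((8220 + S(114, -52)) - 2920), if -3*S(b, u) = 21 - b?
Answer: 25691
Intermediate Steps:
S(b, u) = -7 + b/3 (S(b, u) = -(21 - b)/3 = -7 + b/3)
20360 + ((8220 + S(114, -52)) - 2920) = 20360 + ((8220 + (-7 + (1/3)*114)) - 2920) = 20360 + ((8220 + (-7 + 38)) - 2920) = 20360 + ((8220 + 31) - 2920) = 20360 + (8251 - 2920) = 20360 + 5331 = 25691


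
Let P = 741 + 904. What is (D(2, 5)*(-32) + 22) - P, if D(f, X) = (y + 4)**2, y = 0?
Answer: -2135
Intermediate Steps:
P = 1645
D(f, X) = 16 (D(f, X) = (0 + 4)**2 = 4**2 = 16)
(D(2, 5)*(-32) + 22) - P = (16*(-32) + 22) - 1*1645 = (-512 + 22) - 1645 = -490 - 1645 = -2135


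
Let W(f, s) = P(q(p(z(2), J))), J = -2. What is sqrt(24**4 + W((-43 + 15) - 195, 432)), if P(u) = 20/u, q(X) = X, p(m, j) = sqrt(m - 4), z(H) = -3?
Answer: 2*sqrt(4064256 - 35*I*sqrt(7))/7 ≈ 576.0 - 0.0065619*I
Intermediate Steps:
p(m, j) = sqrt(-4 + m)
W(f, s) = -20*I*sqrt(7)/7 (W(f, s) = 20/(sqrt(-4 - 3)) = 20/(sqrt(-7)) = 20/((I*sqrt(7))) = 20*(-I*sqrt(7)/7) = -20*I*sqrt(7)/7)
sqrt(24**4 + W((-43 + 15) - 195, 432)) = sqrt(24**4 - 20*I*sqrt(7)/7) = sqrt(331776 - 20*I*sqrt(7)/7)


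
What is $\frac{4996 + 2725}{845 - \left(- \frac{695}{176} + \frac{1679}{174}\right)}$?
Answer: $\frac{118223952}{12851353} \approx 9.1993$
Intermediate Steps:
$\frac{4996 + 2725}{845 - \left(- \frac{695}{176} + \frac{1679}{174}\right)} = \frac{7721}{845 - \frac{87287}{15312}} = \frac{7721}{\frac{12851353}{15312}} = 7721 \cdot \frac{15312}{12851353} = \frac{118223952}{12851353}$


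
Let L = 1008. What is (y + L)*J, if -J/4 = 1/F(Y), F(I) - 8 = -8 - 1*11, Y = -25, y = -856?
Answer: 608/11 ≈ 55.273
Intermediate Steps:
F(I) = -11 (F(I) = 8 + (-8 - 1*11) = 8 + (-8 - 11) = 8 - 19 = -11)
J = 4/11 (J = -4/(-11) = -4*(-1/11) = 4/11 ≈ 0.36364)
(y + L)*J = (-856 + 1008)*(4/11) = 152*(4/11) = 608/11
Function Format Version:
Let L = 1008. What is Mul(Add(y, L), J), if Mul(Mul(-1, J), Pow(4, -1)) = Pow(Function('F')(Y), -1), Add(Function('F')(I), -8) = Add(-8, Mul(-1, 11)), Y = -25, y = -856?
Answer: Rational(608, 11) ≈ 55.273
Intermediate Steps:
Function('F')(I) = -11 (Function('F')(I) = Add(8, Add(-8, Mul(-1, 11))) = Add(8, Add(-8, -11)) = Add(8, -19) = -11)
J = Rational(4, 11) (J = Mul(-4, Pow(-11, -1)) = Mul(-4, Rational(-1, 11)) = Rational(4, 11) ≈ 0.36364)
Mul(Add(y, L), J) = Mul(Add(-856, 1008), Rational(4, 11)) = Mul(152, Rational(4, 11)) = Rational(608, 11)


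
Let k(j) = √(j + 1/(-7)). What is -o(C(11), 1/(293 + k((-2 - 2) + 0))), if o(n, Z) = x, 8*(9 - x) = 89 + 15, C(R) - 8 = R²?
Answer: 4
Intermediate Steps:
C(R) = 8 + R²
k(j) = √(-⅐ + j) (k(j) = √(j - ⅐) = √(-⅐ + j))
x = -4 (x = 9 - (89 + 15)/8 = 9 - ⅛*104 = 9 - 13 = -4)
o(n, Z) = -4
-o(C(11), 1/(293 + k((-2 - 2) + 0))) = -1*(-4) = 4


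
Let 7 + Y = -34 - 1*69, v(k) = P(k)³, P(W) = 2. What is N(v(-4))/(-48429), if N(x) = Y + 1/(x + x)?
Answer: 1759/774864 ≈ 0.0022701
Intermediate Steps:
v(k) = 8 (v(k) = 2³ = 8)
Y = -110 (Y = -7 + (-34 - 1*69) = -7 + (-34 - 69) = -7 - 103 = -110)
N(x) = -110 + 1/(2*x) (N(x) = -110 + 1/(x + x) = -110 + 1/(2*x))
N(v(-4))/(-48429) = (-110 + (½)/8)/(-48429) = (-110 + (½)*(⅛))*(-1/48429) = (-110 + 1/16)*(-1/48429) = -1759/16*(-1/48429) = 1759/774864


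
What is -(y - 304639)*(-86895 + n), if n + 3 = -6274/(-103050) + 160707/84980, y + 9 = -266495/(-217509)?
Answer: -720344964552460530717583/27210963174300 ≈ -2.6473e+10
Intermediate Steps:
y = -1691086/217509 (y = -9 - 266495/(-217509) = -9 - 266495*(-1/217509) = -9 + 266495/217509 = -1691086/217509 ≈ -7.7748)
n = -917754613/875718900 (n = -3 + (-6274/(-103050) + 160707/84980) = -3 + (-6274*(-1/103050) + 160707*(1/84980)) = -3 + (3137/51525 + 160707/84980) = -3 + 1709402087/875718900 = -917754613/875718900 ≈ -1.0480)
-(y - 304639)*(-86895 + n) = -(-1691086/217509 - 304639)*(-86895 - 917754613/875718900) = -(-66263415337)*(-76096511570113)/(217509*875718900) = -1*720344964552460530717583/27210963174300 = -720344964552460530717583/27210963174300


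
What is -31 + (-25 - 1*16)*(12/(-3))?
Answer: 133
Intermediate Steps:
-31 + (-25 - 1*16)*(12/(-3)) = -31 + (-25 - 16)*(12*(-⅓)) = -31 - 41*(-4) = -31 + 164 = 133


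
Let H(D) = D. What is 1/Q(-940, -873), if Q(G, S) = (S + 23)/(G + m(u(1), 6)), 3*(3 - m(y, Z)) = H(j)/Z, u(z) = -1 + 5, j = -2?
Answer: 248/225 ≈ 1.1022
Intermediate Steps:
u(z) = 4
m(y, Z) = 3 + 2/(3*Z) (m(y, Z) = 3 - (-2)/(3*Z) = 3 + 2/(3*Z))
Q(G, S) = (23 + S)/(28/9 + G) (Q(G, S) = (S + 23)/(G + (3 + (2/3)/6)) = (23 + S)/(G + (3 + (2/3)*(1/6))) = (23 + S)/(G + (3 + 1/9)) = (23 + S)/(G + 28/9) = (23 + S)/(28/9 + G))
1/Q(-940, -873) = 1/(9*(23 - 873)/(28 + 9*(-940))) = 1/(9*(-850)/(28 - 8460)) = 1/(9*(-850)/(-8432)) = 1/(9*(-1/8432)*(-850)) = 1/(225/248) = 248/225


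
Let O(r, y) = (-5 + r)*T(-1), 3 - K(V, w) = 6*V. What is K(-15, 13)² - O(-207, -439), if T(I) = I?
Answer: 8437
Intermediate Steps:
K(V, w) = 3 - 6*V
O(r, y) = 5 - r (O(r, y) = (-5 + r)*(-1) = 5 - r)
K(-15, 13)² - O(-207, -439) = (3 - 6*(-15))² - (5 - 1*(-207)) = (3 + 90)² - (5 + 207) = 93² - 1*212 = 8649 - 212 = 8437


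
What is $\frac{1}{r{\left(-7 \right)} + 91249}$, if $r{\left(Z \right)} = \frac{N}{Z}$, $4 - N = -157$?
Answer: $\frac{1}{91226} \approx 1.0962 \cdot 10^{-5}$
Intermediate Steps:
$N = 161$ ($N = 4 - -157 = 4 + 157 = 161$)
$r{\left(Z \right)} = \frac{161}{Z}$
$\frac{1}{r{\left(-7 \right)} + 91249} = \frac{1}{\frac{161}{-7} + 91249} = \frac{1}{161 \left(- \frac{1}{7}\right) + 91249} = \frac{1}{-23 + 91249} = \frac{1}{91226}$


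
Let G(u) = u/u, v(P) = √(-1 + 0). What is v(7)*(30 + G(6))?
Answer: 31*I ≈ 31.0*I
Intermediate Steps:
v(P) = I (v(P) = √(-1) = I)
G(u) = 1
v(7)*(30 + G(6)) = I*(30 + 1) = I*31 = 31*I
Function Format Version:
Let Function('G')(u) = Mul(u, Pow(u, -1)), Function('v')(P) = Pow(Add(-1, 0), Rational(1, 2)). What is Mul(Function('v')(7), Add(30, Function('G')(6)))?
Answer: Mul(31, I) ≈ Mul(31.000, I)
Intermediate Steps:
Function('v')(P) = I (Function('v')(P) = Pow(-1, Rational(1, 2)) = I)
Function('G')(u) = 1
Mul(Function('v')(7), Add(30, Function('G')(6))) = Mul(I, Add(30, 1)) = Mul(I, 31) = Mul(31, I)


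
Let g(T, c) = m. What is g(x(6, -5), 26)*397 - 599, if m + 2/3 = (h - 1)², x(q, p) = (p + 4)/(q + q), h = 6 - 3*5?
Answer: 116509/3 ≈ 38836.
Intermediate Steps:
h = -9 (h = 6 - 15 = -9)
x(q, p) = (4 + p)/(2*q) (x(q, p) = (4 + p)/((2*q)) = (4 + p)*(1/(2*q)) = (4 + p)/(2*q))
m = 298/3 (m = -⅔ + (-9 - 1)² = -⅔ + (-10)² = -⅔ + 100 = 298/3 ≈ 99.333)
g(T, c) = 298/3
g(x(6, -5), 26)*397 - 599 = (298/3)*397 - 599 = 118306/3 - 599 = 116509/3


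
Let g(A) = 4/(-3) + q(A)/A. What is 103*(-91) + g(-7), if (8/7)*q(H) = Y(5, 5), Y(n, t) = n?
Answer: -224999/24 ≈ -9375.0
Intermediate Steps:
q(H) = 35/8 (q(H) = (7/8)*5 = 35/8)
g(A) = -4/3 + 35/(8*A) (g(A) = 4/(-3) + 35/(8*A) = 4*(-1/3) + 35/(8*A) = -4/3 + 35/(8*A))
103*(-91) + g(-7) = 103*(-91) + (1/24)*(105 - 32*(-7))/(-7) = -9373 + (1/24)*(-1/7)*(105 + 224) = -9373 + (1/24)*(-1/7)*329 = -9373 - 47/24 = -224999/24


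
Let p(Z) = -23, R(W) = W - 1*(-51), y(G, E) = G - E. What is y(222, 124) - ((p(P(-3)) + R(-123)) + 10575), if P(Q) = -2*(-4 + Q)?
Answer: -10382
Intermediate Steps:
R(W) = 51 + W (R(W) = W + 51 = 51 + W)
P(Q) = 8 - 2*Q
y(222, 124) - ((p(P(-3)) + R(-123)) + 10575) = (222 - 1*124) - ((-23 + (51 - 123)) + 10575) = (222 - 124) - ((-23 - 72) + 10575) = 98 - (-95 + 10575) = 98 - 1*10480 = 98 - 10480 = -10382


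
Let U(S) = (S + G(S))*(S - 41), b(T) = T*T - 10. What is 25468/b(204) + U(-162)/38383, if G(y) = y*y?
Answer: -374251712/2725193 ≈ -137.33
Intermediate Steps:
G(y) = y²
b(T) = -10 + T² (b(T) = T² - 10 = -10 + T²)
U(S) = (-41 + S)*(S + S²) (U(S) = (S + S²)*(S - 41) = (S + S²)*(-41 + S) = (-41 + S)*(S + S²))
25468/b(204) + U(-162)/38383 = 25468/(-10 + 204²) - 162*(-41 + (-162)² - 40*(-162))/38383 = 25468/(-10 + 41616) - 162*(-41 + 26244 + 6480)*(1/38383) = 25468/41606 - 162*32683*(1/38383) = 25468*(1/41606) - 5294646*1/38383 = 12734/20803 - 5294646/38383 = -374251712/2725193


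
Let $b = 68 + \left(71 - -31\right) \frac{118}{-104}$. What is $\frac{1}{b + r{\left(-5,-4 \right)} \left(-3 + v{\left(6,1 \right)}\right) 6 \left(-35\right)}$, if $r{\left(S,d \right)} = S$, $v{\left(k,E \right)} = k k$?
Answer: $\frac{26}{899659} \approx 2.89 \cdot 10^{-5}$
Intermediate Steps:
$v{\left(k,E \right)} = k^{2}$
$b = - \frac{1241}{26}$ ($b = 68 + \left(71 + 31\right) 118 \left(- \frac{1}{104}\right) = 68 + 102 \left(- \frac{59}{52}\right) = 68 - \frac{3009}{26} = - \frac{1241}{26} \approx -47.731$)
$\frac{1}{b + r{\left(-5,-4 \right)} \left(-3 + v{\left(6,1 \right)}\right) 6 \left(-35\right)} = \frac{1}{- \frac{1241}{26} + - 5 \left(-3 + 6^{2}\right) 6 \left(-35\right)} = \frac{1}{- \frac{1241}{26} + - 5 \left(-3 + 36\right) 6 \left(-35\right)} = \frac{1}{- \frac{1241}{26} + - 5 \cdot 33 \cdot 6 \left(-35\right)} = \frac{1}{- \frac{1241}{26} + \left(-5\right) 198 \left(-35\right)} = \frac{1}{- \frac{1241}{26} - -34650} = \frac{1}{- \frac{1241}{26} + 34650} = \frac{1}{\frac{899659}{26}} = \frac{26}{899659}$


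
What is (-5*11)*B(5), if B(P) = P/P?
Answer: -55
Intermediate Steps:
B(P) = 1
(-5*11)*B(5) = -5*11*1 = -55*1 = -55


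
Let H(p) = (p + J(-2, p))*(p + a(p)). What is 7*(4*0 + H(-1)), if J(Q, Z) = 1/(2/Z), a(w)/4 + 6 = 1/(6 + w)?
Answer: 2541/10 ≈ 254.10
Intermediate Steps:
a(w) = -24 + 4/(6 + w)
J(Q, Z) = Z/2
H(p) = 3*p*(p + 4*(-35 - 6*p)/(6 + p))/2 (H(p) = (p + p/2)*(p + 4*(-35 - 6*p)/(6 + p)) = (3*p/2)*(p + 4*(-35 - 6*p)/(6 + p)) = 3*p*(p + 4*(-35 - 6*p)/(6 + p))/2)
7*(4*0 + H(-1)) = 7*(4*0 + (3/2)*(-1)*(-140 + (-1)² - 18*(-1))/(6 - 1)) = 7*(0 + (3/2)*(-1)*(-140 + 1 + 18)/5) = 7*(0 + (3/2)*(-1)*(⅕)*(-121)) = 7*(0 + 363/10) = 7*(363/10) = 2541/10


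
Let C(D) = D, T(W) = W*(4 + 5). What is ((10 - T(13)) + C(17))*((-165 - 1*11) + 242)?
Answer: -5940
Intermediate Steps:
T(W) = 9*W (T(W) = W*9 = 9*W)
((10 - T(13)) + C(17))*((-165 - 1*11) + 242) = ((10 - 9*13) + 17)*((-165 - 1*11) + 242) = ((10 - 1*117) + 17)*((-165 - 11) + 242) = ((10 - 117) + 17)*(-176 + 242) = (-107 + 17)*66 = -90*66 = -5940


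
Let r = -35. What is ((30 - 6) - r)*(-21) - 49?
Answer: -1288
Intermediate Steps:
((30 - 6) - r)*(-21) - 49 = ((30 - 6) - 1*(-35))*(-21) - 49 = (24 + 35)*(-21) - 49 = 59*(-21) - 49 = -1239 - 49 = -1288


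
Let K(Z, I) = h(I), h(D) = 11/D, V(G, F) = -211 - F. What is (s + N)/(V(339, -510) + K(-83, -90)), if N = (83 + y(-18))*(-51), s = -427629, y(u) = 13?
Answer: -38927250/26899 ≈ -1447.2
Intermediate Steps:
N = -4896 (N = (83 + 13)*(-51) = 96*(-51) = -4896)
K(Z, I) = 11/I
(s + N)/(V(339, -510) + K(-83, -90)) = (-427629 - 4896)/((-211 - 1*(-510)) + 11/(-90)) = -432525/((-211 + 510) + 11*(-1/90)) = -432525/(299 - 11/90) = -432525/26899/90 = -432525*90/26899 = -38927250/26899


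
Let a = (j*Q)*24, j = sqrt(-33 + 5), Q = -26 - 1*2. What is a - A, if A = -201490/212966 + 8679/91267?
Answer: 751866178/883489451 - 1344*I*sqrt(7) ≈ 0.85102 - 3555.9*I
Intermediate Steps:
Q = -28 (Q = -26 - 2 = -28)
j = 2*I*sqrt(7) (j = sqrt(-28) = 2*I*sqrt(7) ≈ 5.2915*I)
a = -1344*I*sqrt(7) (a = ((2*I*sqrt(7))*(-28))*24 = -56*I*sqrt(7)*24 = -1344*I*sqrt(7) ≈ -3555.9*I)
A = -751866178/883489451 (A = -201490*1/212966 + 8679*(1/91267) = -100745/106483 + 789/8297 = -751866178/883489451 ≈ -0.85102)
a - A = -1344*I*sqrt(7) - 1*(-751866178/883489451) = -1344*I*sqrt(7) + 751866178/883489451 = 751866178/883489451 - 1344*I*sqrt(7)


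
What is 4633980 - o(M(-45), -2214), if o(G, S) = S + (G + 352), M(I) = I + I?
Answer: 4635932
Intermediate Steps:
M(I) = 2*I
o(G, S) = 352 + G + S (o(G, S) = S + (352 + G) = 352 + G + S)
4633980 - o(M(-45), -2214) = 4633980 - (352 + 2*(-45) - 2214) = 4633980 - (352 - 90 - 2214) = 4633980 - 1*(-1952) = 4633980 + 1952 = 4635932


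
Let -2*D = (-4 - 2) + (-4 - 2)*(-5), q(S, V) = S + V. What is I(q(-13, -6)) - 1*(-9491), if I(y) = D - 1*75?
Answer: 9404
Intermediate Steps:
D = -12 (D = -((-4 - 2) + (-4 - 2)*(-5))/2 = -(-6 - 6*(-5))/2 = -(-6 + 30)/2 = -½*24 = -12)
I(y) = -87 (I(y) = -12 - 1*75 = -12 - 75 = -87)
I(q(-13, -6)) - 1*(-9491) = -87 - 1*(-9491) = -87 + 9491 = 9404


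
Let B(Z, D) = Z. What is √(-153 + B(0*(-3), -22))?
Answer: 3*I*√17 ≈ 12.369*I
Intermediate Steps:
√(-153 + B(0*(-3), -22)) = √(-153 + 0*(-3)) = √(-153 + 0) = √(-153) = 3*I*√17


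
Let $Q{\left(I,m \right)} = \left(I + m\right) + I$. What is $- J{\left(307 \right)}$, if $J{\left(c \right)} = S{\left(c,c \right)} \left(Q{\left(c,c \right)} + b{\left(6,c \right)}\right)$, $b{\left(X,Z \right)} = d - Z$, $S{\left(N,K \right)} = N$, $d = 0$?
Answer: $-188498$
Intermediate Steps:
$Q{\left(I,m \right)} = m + 2 I$
$b{\left(X,Z \right)} = - Z$ ($b{\left(X,Z \right)} = 0 - Z = - Z$)
$J{\left(c \right)} = 2 c^{2}$ ($J{\left(c \right)} = c \left(\left(c + 2 c\right) - c\right) = c \left(3 c - c\right) = c 2 c = 2 c^{2}$)
$- J{\left(307 \right)} = - 2 \cdot 307^{2} = - 2 \cdot 94249 = \left(-1\right) 188498 = -188498$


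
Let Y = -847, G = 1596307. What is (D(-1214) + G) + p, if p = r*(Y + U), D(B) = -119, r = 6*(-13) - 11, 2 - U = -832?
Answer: 1597345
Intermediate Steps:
U = 834 (U = 2 - 1*(-832) = 2 + 832 = 834)
r = -89 (r = -78 - 11 = -89)
p = 1157 (p = -89*(-847 + 834) = -89*(-13) = 1157)
(D(-1214) + G) + p = (-119 + 1596307) + 1157 = 1596188 + 1157 = 1597345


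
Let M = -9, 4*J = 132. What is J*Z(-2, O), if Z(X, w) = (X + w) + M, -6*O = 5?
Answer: -781/2 ≈ -390.50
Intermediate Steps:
J = 33 (J = (¼)*132 = 33)
O = -⅚ (O = -⅙*5 = -⅚ ≈ -0.83333)
Z(X, w) = -9 + X + w (Z(X, w) = (X + w) - 9 = -9 + X + w)
J*Z(-2, O) = 33*(-9 - 2 - ⅚) = 33*(-71/6) = -781/2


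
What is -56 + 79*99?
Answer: 7765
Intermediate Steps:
-56 + 79*99 = -56 + 7821 = 7765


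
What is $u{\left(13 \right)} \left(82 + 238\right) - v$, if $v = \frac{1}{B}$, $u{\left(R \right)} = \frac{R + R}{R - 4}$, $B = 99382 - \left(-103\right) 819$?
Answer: $\frac{1528708471}{1653651} \approx 924.44$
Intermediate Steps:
$B = 183739$ ($B = 99382 - -84357 = 99382 + 84357 = 183739$)
$u{\left(R \right)} = \frac{2 R}{-4 + R}$
$v = \frac{1}{183739} \approx 5.4425 \cdot 10^{-6}$
$u{\left(13 \right)} \left(82 + 238\right) - v = 2 \cdot 13 \frac{1}{-4 + 13} \left(82 + 238\right) - \frac{1}{183739} = 2 \cdot 13 \cdot \frac{1}{9} \cdot 320 - \frac{1}{183739} = \frac{26}{9} \cdot 320 - \frac{1}{183739} = \frac{8320}{9} - \frac{1}{183739} = \frac{1528708471}{1653651}$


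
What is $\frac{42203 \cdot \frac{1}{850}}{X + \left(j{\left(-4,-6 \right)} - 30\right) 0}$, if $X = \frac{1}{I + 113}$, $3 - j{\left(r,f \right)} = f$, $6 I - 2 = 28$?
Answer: $\frac{2489977}{425} \approx 5858.8$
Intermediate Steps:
$I = 5$ ($I = \frac{1}{3} + \frac{1}{6} \cdot 28 = \frac{1}{3} + \frac{14}{3} = 5$)
$j{\left(r,f \right)} = 3 - f$
$X = \frac{1}{118}$ ($X = \frac{1}{5 + 113} = \frac{1}{118} \approx 0.0084746$)
$\frac{42203 \cdot \frac{1}{850}}{X + \left(j{\left(-4,-6 \right)} - 30\right) 0} = \frac{42203 \cdot \frac{1}{850}}{\frac{1}{118} + \left(\left(3 - -6\right) - 30\right) 0} = \frac{42203 \cdot \frac{1}{850}}{\frac{1}{118} + \left(\left(3 + 6\right) - 30\right) 0} = \frac{42203}{850 \left(\frac{1}{118} + \left(9 - 30\right) 0\right)} = \frac{42203}{850 \left(\frac{1}{118} - 0\right)} = \frac{42203}{850 \left(\frac{1}{118} + 0\right)} = \frac{42203 \frac{1}{\frac{1}{118}}}{850} = \frac{42203}{850} \cdot 118 = \frac{2489977}{425}$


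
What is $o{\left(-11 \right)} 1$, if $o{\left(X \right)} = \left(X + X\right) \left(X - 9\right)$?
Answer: $440$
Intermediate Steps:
$o{\left(X \right)} = 2 X \left(-9 + X\right)$
$o{\left(-11 \right)} 1 = 2 \left(-11\right) \left(-9 - 11\right) 1 = 2 \left(-11\right) \left(-20\right) 1 = 440 \cdot 1 = 440$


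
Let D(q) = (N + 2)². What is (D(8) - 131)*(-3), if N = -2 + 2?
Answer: 381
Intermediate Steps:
N = 0
D(q) = 4 (D(q) = (0 + 2)² = 2² = 4)
(D(8) - 131)*(-3) = (4 - 131)*(-3) = -127*(-3) = 381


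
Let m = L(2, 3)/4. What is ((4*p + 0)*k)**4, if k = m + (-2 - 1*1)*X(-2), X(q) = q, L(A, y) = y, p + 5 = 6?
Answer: 531441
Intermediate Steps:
p = 1 (p = -5 + 6 = 1)
m = 3/4 ≈ 0.75000
k = 27/4 (k = 3/4 + (-2 - 1*1)*(-2) = 3/4 + (-2 - 1)*(-2) = 3/4 - 3*(-2) = 3/4 + 6 = 27/4 ≈ 6.7500)
((4*p + 0)*k)**4 = ((4*1 + 0)*(27/4))**4 = ((4 + 0)*(27/4))**4 = (4*(27/4))**4 = 27**4 = 531441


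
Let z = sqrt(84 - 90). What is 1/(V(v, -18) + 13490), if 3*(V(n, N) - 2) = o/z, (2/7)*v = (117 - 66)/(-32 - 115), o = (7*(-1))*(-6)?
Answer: 20238/273051145 + 7*I*sqrt(6)/546102290 ≈ 7.4118e-5 + 3.1398e-8*I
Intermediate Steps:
o = 42 (o = -7*(-6) = 42)
v = -17/14 (v = 7*((117 - 66)/(-32 - 115))/2 = 7*(51/(-147))/2 = 7*(51*(-1/147))/2 = (7/2)*(-17/49) = -17/14 ≈ -1.2143)
z = I*sqrt(6) (z = sqrt(-6) = I*sqrt(6) ≈ 2.4495*I)
V(n, N) = 2 - 7*I*sqrt(6)/3 (V(n, N) = 2 + (42/((I*sqrt(6))))/3 = 2 + (42*(-I*sqrt(6)/6))/3 = 2 + (-7*I*sqrt(6))/3 = 2 - 7*I*sqrt(6)/3)
1/(V(v, -18) + 13490) = 1/((2 - 7*I*sqrt(6)/3) + 13490) = 1/(13492 - 7*I*sqrt(6)/3)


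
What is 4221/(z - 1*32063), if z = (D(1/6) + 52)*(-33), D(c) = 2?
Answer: -603/4835 ≈ -0.12472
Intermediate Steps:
z = -1782 (z = (2 + 52)*(-33) = 54*(-33) = -1782)
4221/(z - 1*32063) = 4221/(-1782 - 1*32063) = 4221/(-1782 - 32063) = 4221/(-33845) = 4221*(-1/33845) = -603/4835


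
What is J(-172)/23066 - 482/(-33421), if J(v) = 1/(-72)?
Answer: 42128897/2921262768 ≈ 0.014421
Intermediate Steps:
J(v) = -1/72
J(-172)/23066 - 482/(-33421) = -1/72/23066 - 482/(-33421) = -1/72*1/23066 - 482*(-1/33421) = -1/1660752 + 482/33421 = 42128897/2921262768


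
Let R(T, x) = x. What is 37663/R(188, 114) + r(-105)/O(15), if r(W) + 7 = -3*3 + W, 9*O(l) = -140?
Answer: 2698483/7980 ≈ 338.16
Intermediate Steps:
O(l) = -140/9 (O(l) = (⅑)*(-140) = -140/9)
r(W) = -16 + W (r(W) = -7 + (-3*3 + W) = -7 + (-9 + W) = -16 + W)
37663/R(188, 114) + r(-105)/O(15) = 37663/114 + (-16 - 105)/(-140/9) = 37663*(1/114) - 121*(-9/140) = 37663/114 + 1089/140 = 2698483/7980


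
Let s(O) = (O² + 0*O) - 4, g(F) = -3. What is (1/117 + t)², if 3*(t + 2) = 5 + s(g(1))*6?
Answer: 1281424/13689 ≈ 93.610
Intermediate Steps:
s(O) = -4 + O² (s(O) = (O² + 0) - 4 = O² - 4 = -4 + O²)
t = 29/3 (t = -2 + (5 + (-4 + (-3)²)*6)/3 = -2 + (5 + (-4 + 9)*6)/3 = -2 + (5 + 5*6)/3 = -2 + (5 + 30)/3 = -2 + (⅓)*35 = -2 + 35/3 = 29/3 ≈ 9.6667)
(1/117 + t)² = (1/117 + 29/3)² = (1132/117)² = 1281424/13689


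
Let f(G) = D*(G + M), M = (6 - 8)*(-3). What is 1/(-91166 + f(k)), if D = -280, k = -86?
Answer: -1/68766 ≈ -1.4542e-5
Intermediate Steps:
M = 6 (M = -2*(-3) = 6)
f(G) = -1680 - 280*G (f(G) = -280*(G + 6) = -280*(6 + G) = -1680 - 280*G)
1/(-91166 + f(k)) = 1/(-91166 + (-1680 - 280*(-86))) = 1/(-91166 + (-1680 + 24080)) = 1/(-91166 + 22400) = 1/(-68766) = -1/68766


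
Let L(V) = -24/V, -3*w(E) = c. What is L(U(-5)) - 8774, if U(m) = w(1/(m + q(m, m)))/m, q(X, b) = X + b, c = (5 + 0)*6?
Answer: -8786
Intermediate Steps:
c = 30 (c = 5*6 = 30)
w(E) = -10 (w(E) = -1/3*30 = -10)
U(m) = -10/m
L(U(-5)) - 8774 = -24/((-10/(-5))) - 8774 = -24/((-10*(-1/5))) - 8774 = -24/2 - 8774 = -24*1/2 - 8774 = -12 - 8774 = -8786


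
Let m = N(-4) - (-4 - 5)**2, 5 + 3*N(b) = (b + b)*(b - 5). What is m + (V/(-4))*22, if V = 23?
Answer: -1111/6 ≈ -185.17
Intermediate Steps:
N(b) = -5/3 + 2*b*(-5 + b)/3 (N(b) = -5/3 + ((b + b)*(b - 5))/3 = -5/3 + ((2*b)*(-5 + b))/3 = -5/3 + (2*b*(-5 + b))/3 = -5/3 + 2*b*(-5 + b)/3)
m = -176/3 (m = (-5/3 - 10/3*(-4) + (2/3)*(-4)**2) - (-4 - 5)**2 = (-5/3 + 40/3 + (2/3)*16) - 1*(-9)**2 = (-5/3 + 40/3 + 32/3) - 1*81 = 67/3 - 81 = -176/3 ≈ -58.667)
m + (V/(-4))*22 = -176/3 + (23/(-4))*22 = -176/3 + (23*(-1/4))*22 = -176/3 - 23/4*22 = -176/3 - 253/2 = -1111/6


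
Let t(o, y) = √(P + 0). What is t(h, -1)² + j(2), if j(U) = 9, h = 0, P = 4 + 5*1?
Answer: 18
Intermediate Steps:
P = 9 (P = 4 + 5 = 9)
t(o, y) = 3 (t(o, y) = √(9 + 0) = √9 = 3)
t(h, -1)² + j(2) = 3² + 9 = 9 + 9 = 18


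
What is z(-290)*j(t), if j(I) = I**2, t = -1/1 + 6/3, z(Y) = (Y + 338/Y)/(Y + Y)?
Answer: 42219/84100 ≈ 0.50201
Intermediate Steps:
z(Y) = (Y + 338/Y)/(2*Y) (z(Y) = (Y + 338/Y)/((2*Y)) = (Y + 338/Y)*(1/(2*Y)) = (Y + 338/Y)/(2*Y))
t = 1 (t = -1*1 + 6*(1/3) = -1 + 2 = 1)
z(-290)*j(t) = (1/2 + 169/(-290)**2)*1**2 = (1/2 + 169*(1/84100))*1 = (1/2 + 169/84100)*1 = (42219/84100)*1 = 42219/84100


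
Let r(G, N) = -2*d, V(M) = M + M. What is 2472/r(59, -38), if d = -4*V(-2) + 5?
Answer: -412/7 ≈ -58.857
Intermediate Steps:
V(M) = 2*M
d = 21 (d = -8*(-2) + 5 = -4*(-4) + 5 = 16 + 5 = 21)
r(G, N) = -42 (r(G, N) = -2*21 = -42)
2472/r(59, -38) = 2472/(-42) = 2472*(-1/42) = -412/7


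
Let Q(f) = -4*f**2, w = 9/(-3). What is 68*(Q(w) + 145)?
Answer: 7412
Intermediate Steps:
w = -3 (w = 9*(-1/3) = -3)
68*(Q(w) + 145) = 68*(-4*(-3)**2 + 145) = 68*(-4*9 + 145) = 68*(-36 + 145) = 68*109 = 7412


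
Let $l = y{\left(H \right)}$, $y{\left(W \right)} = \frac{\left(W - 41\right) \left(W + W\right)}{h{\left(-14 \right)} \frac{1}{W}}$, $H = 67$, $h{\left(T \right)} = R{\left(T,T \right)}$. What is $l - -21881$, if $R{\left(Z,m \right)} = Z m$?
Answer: $\frac{1130526}{49} \approx 23072.0$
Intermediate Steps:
$h{\left(T \right)} = T^{2}$ ($h{\left(T \right)} = T T = T^{2}$)
$y{\left(W \right)} = \frac{W^{2} \left(-41 + W\right)}{98}$ ($y{\left(W \right)} = \frac{\left(W - 41\right) \left(W + W\right)}{\left(-14\right)^{2} \frac{1}{W}} = \frac{\left(-41 + W\right) 2 W}{196 \frac{1}{W}} = 2 W \left(-41 + W\right) \frac{W}{196} = \frac{W^{2} \left(-41 + W\right)}{98}$)
$l = \frac{58357}{49}$ ($l = \frac{67^{2} \left(-41 + 67\right)}{98} = \frac{1}{98} \cdot 4489 \cdot 26 = \frac{58357}{49} \approx 1191.0$)
$l - -21881 = \frac{58357}{49} - -21881 = \frac{58357}{49} + 21881 = \frac{1130526}{49}$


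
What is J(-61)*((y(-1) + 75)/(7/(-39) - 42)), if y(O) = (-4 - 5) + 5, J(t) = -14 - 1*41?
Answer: 30459/329 ≈ 92.581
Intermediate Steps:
J(t) = -55 (J(t) = -14 - 41 = -55)
y(O) = -4 (y(O) = -9 + 5 = -4)
J(-61)*((y(-1) + 75)/(7/(-39) - 42)) = -55*(-4 + 75)/(7/(-39) - 42) = -3905/(7*(-1/39) - 42) = -3905/(-7/39 - 42) = -3905/(-1645/39) = -3905*(-39)/1645 = -55*(-2769/1645) = 30459/329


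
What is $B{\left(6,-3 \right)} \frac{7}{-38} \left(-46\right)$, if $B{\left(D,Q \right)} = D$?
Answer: $\frac{966}{19} \approx 50.842$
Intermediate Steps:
$B{\left(6,-3 \right)} \frac{7}{-38} \left(-46\right) = 6 \frac{7}{-38} \left(-46\right) = 6 \cdot 7 \left(- \frac{1}{38}\right) \left(-46\right) = 6 \left(- \frac{7}{38}\right) \left(-46\right) = \left(- \frac{21}{19}\right) \left(-46\right) = \frac{966}{19}$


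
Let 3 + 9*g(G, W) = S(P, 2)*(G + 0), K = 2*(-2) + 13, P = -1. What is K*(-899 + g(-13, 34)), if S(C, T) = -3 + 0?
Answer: -8055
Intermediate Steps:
S(C, T) = -3
K = 9 (K = -4 + 13 = 9)
g(G, W) = -⅓ - G/3 (g(G, W) = -⅓ + (-3*(G + 0))/9 = -⅓ + (-3*G)/9 = -⅓ - G/3)
K*(-899 + g(-13, 34)) = 9*(-899 + (-⅓ - ⅓*(-13))) = 9*(-899 + (-⅓ + 13/3)) = 9*(-899 + 4) = 9*(-895) = -8055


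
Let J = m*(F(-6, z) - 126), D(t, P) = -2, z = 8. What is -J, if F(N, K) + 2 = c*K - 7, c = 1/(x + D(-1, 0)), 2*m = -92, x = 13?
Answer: -67942/11 ≈ -6176.5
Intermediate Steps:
m = -46 (m = (½)*(-92) = -46)
c = 1/11 (c = 1/(13 - 2) = 1/11 ≈ 0.090909)
F(N, K) = -9 + K/11 (F(N, K) = -2 + (K/11 - 7) = -2 + (-7 + K/11) = -9 + K/11)
J = 67942/11 (J = -46*((-9 + (1/11)*8) - 126) = -46*((-9 + 8/11) - 126) = -46*(-91/11 - 126) = -46*(-1477/11) = 67942/11 ≈ 6176.5)
-J = -1*67942/11 = -67942/11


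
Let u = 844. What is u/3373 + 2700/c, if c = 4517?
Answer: 12919448/15235841 ≈ 0.84796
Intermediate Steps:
u/3373 + 2700/c = 844/3373 + 2700/4517 = 12919448/15235841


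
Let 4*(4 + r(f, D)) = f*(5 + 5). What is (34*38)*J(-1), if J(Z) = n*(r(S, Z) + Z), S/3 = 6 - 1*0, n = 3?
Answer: 155040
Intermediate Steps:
S = 18 (S = 3*(6 - 1*0) = 3*(6 + 0) = 3*6 = 18)
r(f, D) = -4 + 5*f/2 (r(f, D) = -4 + (f*(5 + 5))/4 = -4 + (f*10)/4 = -4 + (10*f)/4 = -4 + 5*f/2)
J(Z) = 123 + 3*Z (J(Z) = 3*((-4 + (5/2)*18) + Z) = 3*((-4 + 45) + Z) = 3*(41 + Z) = 123 + 3*Z)
(34*38)*J(-1) = (34*38)*(123 + 3*(-1)) = 1292*(123 - 3) = 1292*120 = 155040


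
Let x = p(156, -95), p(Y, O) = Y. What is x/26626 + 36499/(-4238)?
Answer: -485580623/56420494 ≈ -8.6065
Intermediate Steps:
x = 156
x/26626 + 36499/(-4238) = 156/26626 + 36499/(-4238) = 156*(1/26626) + 36499*(-1/4238) = 78/13313 - 36499/4238 = -485580623/56420494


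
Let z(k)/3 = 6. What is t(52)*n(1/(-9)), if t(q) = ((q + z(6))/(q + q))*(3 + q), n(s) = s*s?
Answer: 1925/4212 ≈ 0.45703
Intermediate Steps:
z(k) = 18 (z(k) = 3*6 = 18)
n(s) = s²
t(q) = (3 + q)*(18 + q)/(2*q) (t(q) = ((q + 18)/(q + q))*(3 + q) = ((18 + q)/((2*q)))*(3 + q) = ((18 + q)*(1/(2*q)))*(3 + q) = ((18 + q)/(2*q))*(3 + q) = (3 + q)*(18 + q)/(2*q))
t(52)*n(1/(-9)) = ((½)*(54 + 52*(21 + 52))/52)*(1/(-9))² = ((½)*(1/52)*(54 + 52*73))*(-⅑)² = ((½)*(1/52)*(54 + 3796))*(1/81) = ((½)*(1/52)*3850)*(1/81) = (1925/52)*(1/81) = 1925/4212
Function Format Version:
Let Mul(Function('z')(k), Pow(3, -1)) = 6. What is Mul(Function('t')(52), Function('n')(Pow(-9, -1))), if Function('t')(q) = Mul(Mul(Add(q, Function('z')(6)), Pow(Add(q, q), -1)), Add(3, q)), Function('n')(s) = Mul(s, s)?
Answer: Rational(1925, 4212) ≈ 0.45703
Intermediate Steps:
Function('z')(k) = 18 (Function('z')(k) = Mul(3, 6) = 18)
Function('n')(s) = Pow(s, 2)
Function('t')(q) = Mul(Rational(1, 2), Pow(q, -1), Add(3, q), Add(18, q)) (Function('t')(q) = Mul(Mul(Add(q, 18), Pow(Add(q, q), -1)), Add(3, q)) = Mul(Mul(Add(18, q), Pow(Mul(2, q), -1)), Add(3, q)) = Mul(Mul(Add(18, q), Mul(Rational(1, 2), Pow(q, -1))), Add(3, q)) = Mul(Mul(Rational(1, 2), Pow(q, -1), Add(18, q)), Add(3, q)) = Mul(Rational(1, 2), Pow(q, -1), Add(3, q), Add(18, q)))
Mul(Function('t')(52), Function('n')(Pow(-9, -1))) = Mul(Mul(Rational(1, 2), Pow(52, -1), Add(54, Mul(52, Add(21, 52)))), Pow(Pow(-9, -1), 2)) = Mul(Mul(Rational(1, 2), Rational(1, 52), Add(54, Mul(52, 73))), Pow(Rational(-1, 9), 2)) = Mul(Mul(Rational(1, 2), Rational(1, 52), Add(54, 3796)), Rational(1, 81)) = Mul(Mul(Rational(1, 2), Rational(1, 52), 3850), Rational(1, 81)) = Mul(Rational(1925, 52), Rational(1, 81)) = Rational(1925, 4212)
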